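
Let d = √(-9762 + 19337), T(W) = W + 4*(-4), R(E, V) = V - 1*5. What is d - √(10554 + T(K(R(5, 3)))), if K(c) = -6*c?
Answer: -5*√422 + 5*√383 ≈ -4.8613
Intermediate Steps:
R(E, V) = -5 + V (R(E, V) = V - 5 = -5 + V)
T(W) = -16 + W (T(W) = W - 16 = -16 + W)
d = 5*√383 (d = √9575 = 5*√383 ≈ 97.852)
d - √(10554 + T(K(R(5, 3)))) = 5*√383 - √(10554 + (-16 - 6*(-5 + 3))) = 5*√383 - √(10554 + (-16 - 6*(-2))) = 5*√383 - √(10554 + (-16 + 12)) = 5*√383 - √(10554 - 4) = 5*√383 - √10550 = 5*√383 - 5*√422 = -5*√422 + 5*√383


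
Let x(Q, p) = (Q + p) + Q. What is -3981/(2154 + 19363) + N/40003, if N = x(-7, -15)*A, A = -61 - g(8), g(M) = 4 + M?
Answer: -113700454/860744551 ≈ -0.13210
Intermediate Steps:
x(Q, p) = p + 2*Q
A = -73 (A = -61 - (4 + 8) = -61 - 1*12 = -61 - 12 = -73)
N = 2117 (N = (-15 + 2*(-7))*(-73) = (-15 - 14)*(-73) = -29*(-73) = 2117)
-3981/(2154 + 19363) + N/40003 = -3981/(2154 + 19363) + 2117/40003 = -3981/21517 + 2117*(1/40003) = -3981*1/21517 + 2117/40003 = -3981/21517 + 2117/40003 = -113700454/860744551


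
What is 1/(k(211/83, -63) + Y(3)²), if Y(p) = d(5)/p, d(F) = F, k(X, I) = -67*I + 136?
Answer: 9/39238 ≈ 0.00022937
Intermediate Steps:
k(X, I) = 136 - 67*I
Y(p) = 5/p
1/(k(211/83, -63) + Y(3)²) = 1/((136 - 67*(-63)) + (5/3)²) = 1/((136 + 4221) + (5*(⅓))²) = 1/(4357 + (5/3)²) = 1/(4357 + 25/9) = 1/(39238/9) = 9/39238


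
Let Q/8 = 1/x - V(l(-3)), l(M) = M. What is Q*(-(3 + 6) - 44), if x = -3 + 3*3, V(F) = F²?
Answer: 11236/3 ≈ 3745.3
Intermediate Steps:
x = 6 (x = -3 + 9 = 6)
Q = -212/3 (Q = 8*(1/6 - 1*(-3)²) = 8*(⅙ - 1*9) = 8*(⅙ - 9) = 8*(-53/6) = -212/3 ≈ -70.667)
Q*(-(3 + 6) - 44) = -212*(-(3 + 6) - 44)/3 = -212*(-1*9 - 44)/3 = -212*(-9 - 44)/3 = -212/3*(-53) = 11236/3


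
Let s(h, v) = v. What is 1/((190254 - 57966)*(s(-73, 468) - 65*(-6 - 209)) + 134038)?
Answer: 1/1910769622 ≈ 5.2335e-10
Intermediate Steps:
1/((190254 - 57966)*(s(-73, 468) - 65*(-6 - 209)) + 134038) = 1/((190254 - 57966)*(468 - 65*(-6 - 209)) + 134038) = 1/(132288*(468 - 65*(-215)) + 134038) = 1/(132288*(468 + 13975) + 134038) = 1/(132288*14443 + 134038) = 1/(1910635584 + 134038) = 1/1910769622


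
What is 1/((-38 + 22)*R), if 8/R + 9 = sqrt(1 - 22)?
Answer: 9/128 - I*sqrt(21)/128 ≈ 0.070313 - 0.035801*I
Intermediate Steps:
R = 8/(-9 + I*sqrt(21)) (R = 8/(-9 + sqrt(1 - 22)) = 8/(-9 + sqrt(-21)) = 8/(-9 + I*sqrt(21)) ≈ -0.70588 - 0.35942*I)
1/((-38 + 22)*R) = 1/((-38 + 22)*(-12/17 - 4*I*sqrt(21)/51)) = 1/(-16*(-12/17 - 4*I*sqrt(21)/51)) = 1/(192/17 + 64*I*sqrt(21)/51)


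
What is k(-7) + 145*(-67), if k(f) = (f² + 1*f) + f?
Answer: -9680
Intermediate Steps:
k(f) = f² + 2*f (k(f) = (f² + f) + f = (f + f²) + f = f² + 2*f)
k(-7) + 145*(-67) = -7*(2 - 7) + 145*(-67) = -7*(-5) - 9715 = 35 - 9715 = -9680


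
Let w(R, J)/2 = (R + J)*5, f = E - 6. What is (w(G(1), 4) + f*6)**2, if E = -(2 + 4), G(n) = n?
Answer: 484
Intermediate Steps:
E = -6 (E = -1*6 = -6)
f = -12 (f = -6 - 6 = -12)
w(R, J) = 10*J + 10*R (w(R, J) = 2*((R + J)*5) = 2*((J + R)*5) = 2*(5*J + 5*R) = 10*J + 10*R)
(w(G(1), 4) + f*6)**2 = ((10*4 + 10*1) - 12*6)**2 = ((40 + 10) - 72)**2 = (50 - 72)**2 = (-22)**2 = 484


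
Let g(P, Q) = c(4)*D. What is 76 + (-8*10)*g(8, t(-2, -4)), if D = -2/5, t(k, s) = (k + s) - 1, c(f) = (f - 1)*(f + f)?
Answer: 844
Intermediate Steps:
c(f) = 2*f*(-1 + f) (c(f) = (-1 + f)*(2*f) = 2*f*(-1 + f))
t(k, s) = -1 + k + s
D = -2/5 (D = -2*1/5 = -2/5 ≈ -0.40000)
g(P, Q) = -48/5 (g(P, Q) = (2*4*(-1 + 4))*(-2/5) = (2*4*3)*(-2/5) = 24*(-2/5) = -48/5)
76 + (-8*10)*g(8, t(-2, -4)) = 76 - 8*10*(-48/5) = 76 - 80*(-48/5) = 76 + 768 = 844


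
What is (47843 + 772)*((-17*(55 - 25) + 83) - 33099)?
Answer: -1629866490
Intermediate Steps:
(47843 + 772)*((-17*(55 - 25) + 83) - 33099) = 48615*((-17*30 + 83) - 33099) = 48615*((-510 + 83) - 33099) = 48615*(-427 - 33099) = 48615*(-33526) = -1629866490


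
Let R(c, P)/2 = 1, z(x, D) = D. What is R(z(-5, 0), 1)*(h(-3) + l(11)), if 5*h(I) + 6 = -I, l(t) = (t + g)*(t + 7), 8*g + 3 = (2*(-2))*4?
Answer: 3093/10 ≈ 309.30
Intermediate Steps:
R(c, P) = 2 (R(c, P) = 2*1 = 2)
g = -19/8 (g = -3/8 + ((2*(-2))*4)/8 = -3/8 + (-4*4)/8 = -3/8 + (⅛)*(-16) = -3/8 - 2 = -19/8 ≈ -2.3750)
l(t) = (7 + t)*(-19/8 + t) (l(t) = (t - 19/8)*(t + 7) = (-19/8 + t)*(7 + t) = (7 + t)*(-19/8 + t))
h(I) = -6/5 - I/5 (h(I) = -6/5 + (-I)/5 = -6/5 - I/5)
R(z(-5, 0), 1)*(h(-3) + l(11)) = 2*((-6/5 - ⅕*(-3)) + (-133/8 + 11² + (37/8)*11)) = 2*((-6/5 + ⅗) + (-133/8 + 121 + 407/8)) = 2*(-⅗ + 621/4) = 2*(3093/20) = 3093/10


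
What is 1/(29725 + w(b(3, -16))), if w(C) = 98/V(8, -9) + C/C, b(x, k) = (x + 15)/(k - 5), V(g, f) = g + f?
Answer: 1/29628 ≈ 3.3752e-5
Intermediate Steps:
V(g, f) = f + g
b(x, k) = (15 + x)/(-5 + k)
w(C) = -97 (w(C) = 98/(-9 + 8) + C/C = 98/(-1) + 1 = 98*(-1) + 1 = -98 + 1 = -97)
1/(29725 + w(b(3, -16))) = 1/(29725 - 97) = 1/29628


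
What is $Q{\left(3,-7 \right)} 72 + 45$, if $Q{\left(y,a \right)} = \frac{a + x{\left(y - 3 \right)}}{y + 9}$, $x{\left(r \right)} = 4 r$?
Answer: $3$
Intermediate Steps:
$Q{\left(y,a \right)} = \frac{-12 + a + 4 y}{9 + y}$ ($Q{\left(y,a \right)} = \frac{a + 4 \left(y - 3\right)}{y + 9} = \frac{a + 4 \left(-3 + y\right)}{9 + y} = \frac{a + \left(-12 + 4 y\right)}{9 + y} = \frac{-12 + a + 4 y}{9 + y}$)
$Q{\left(3,-7 \right)} 72 + 45 = \frac{-12 - 7 + 4 \cdot 3}{9 + 3} \cdot 72 + 45 = \frac{-12 - 7 + 12}{12} \cdot 72 + 45 = \frac{1}{12} \left(-7\right) 72 + 45 = \left(- \frac{7}{12}\right) 72 + 45 = -42 + 45 = 3$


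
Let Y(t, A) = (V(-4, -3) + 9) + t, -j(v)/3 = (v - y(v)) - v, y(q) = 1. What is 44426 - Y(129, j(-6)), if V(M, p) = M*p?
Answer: 44276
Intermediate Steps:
j(v) = 3 (j(v) = -3*((v - 1*1) - v) = -3*((v - 1) - v) = -3*((-1 + v) - v) = -3*(-1) = 3)
Y(t, A) = 21 + t (Y(t, A) = (-4*(-3) + 9) + t = (12 + 9) + t = 21 + t)
44426 - Y(129, j(-6)) = 44426 - (21 + 129) = 44426 - 1*150 = 44426 - 150 = 44276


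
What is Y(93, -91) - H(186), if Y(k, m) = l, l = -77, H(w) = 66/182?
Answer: -7040/91 ≈ -77.363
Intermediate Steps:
H(w) = 33/91 (H(w) = 66*(1/182) = 33/91)
Y(k, m) = -77
Y(93, -91) - H(186) = -77 - 1*33/91 = -77 - 33/91 = -7040/91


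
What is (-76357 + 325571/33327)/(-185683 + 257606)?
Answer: -2544424168/2396977821 ≈ -1.0615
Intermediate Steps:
(-76357 + 325571/33327)/(-185683 + 257606) = (-76357 + 325571*(1/33327))/71923 = (-76357 + 325571/33327)*(1/71923) = -2544424168/33327*1/71923 = -2544424168/2396977821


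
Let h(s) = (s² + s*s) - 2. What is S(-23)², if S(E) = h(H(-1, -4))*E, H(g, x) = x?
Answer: 476100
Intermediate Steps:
h(s) = -2 + 2*s² (h(s) = (s² + s²) - 2 = 2*s² - 2 = -2 + 2*s²)
S(E) = 30*E (S(E) = (-2 + 2*(-4)²)*E = (-2 + 2*16)*E = (-2 + 32)*E = 30*E)
S(-23)² = (30*(-23))² = (-690)² = 476100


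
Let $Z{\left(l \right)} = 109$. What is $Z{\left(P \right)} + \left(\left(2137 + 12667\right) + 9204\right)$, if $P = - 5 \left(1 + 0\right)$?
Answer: $24117$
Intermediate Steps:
$P = -5$ ($P = \left(-5\right) 1 = -5$)
$Z{\left(P \right)} + \left(\left(2137 + 12667\right) + 9204\right) = 109 + \left(\left(2137 + 12667\right) + 9204\right) = 109 + \left(14804 + 9204\right) = 109 + 24008 = 24117$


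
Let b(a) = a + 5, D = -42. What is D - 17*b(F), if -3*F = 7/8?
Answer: -2929/24 ≈ -122.04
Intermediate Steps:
F = -7/24 (F = -7/(3*8) = -⅓*7/8 = -7/24 ≈ -0.29167)
b(a) = 5 + a
D - 17*b(F) = -42 - 17*(5 - 7/24) = -42 - 17*113/24 = -42 - 1921/24 = -2929/24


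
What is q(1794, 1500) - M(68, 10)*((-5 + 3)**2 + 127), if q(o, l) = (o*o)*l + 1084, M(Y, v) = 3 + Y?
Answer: 4827645783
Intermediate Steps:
q(o, l) = 1084 + l*o**2 (q(o, l) = o**2*l + 1084 = l*o**2 + 1084 = 1084 + l*o**2)
q(1794, 1500) - M(68, 10)*((-5 + 3)**2 + 127) = (1084 + 1500*1794**2) - (3 + 68)*((-5 + 3)**2 + 127) = (1084 + 1500*3218436) - 71*((-2)**2 + 127) = (1084 + 4827654000) - 71*(4 + 127) = 4827655084 - 71*131 = 4827655084 - 1*9301 = 4827655084 - 9301 = 4827645783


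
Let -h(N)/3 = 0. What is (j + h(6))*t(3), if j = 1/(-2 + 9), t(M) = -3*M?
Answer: -9/7 ≈ -1.2857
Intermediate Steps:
h(N) = 0 (h(N) = -3*0 = 0)
j = ⅐ (j = 1/7 = ⅐ ≈ 0.14286)
(j + h(6))*t(3) = (⅐ + 0)*(-3*3) = (⅐)*(-9) = -9/7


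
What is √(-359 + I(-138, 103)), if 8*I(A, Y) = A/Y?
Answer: I*√15241631/206 ≈ 18.952*I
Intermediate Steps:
I(A, Y) = A/(8*Y) (I(A, Y) = (A/Y)/8 = A/(8*Y))
√(-359 + I(-138, 103)) = √(-359 + (⅛)*(-138)/103) = √(-359 + (⅛)*(-138)*(1/103)) = √(-359 - 69/412) = √(-147977/412) = I*√15241631/206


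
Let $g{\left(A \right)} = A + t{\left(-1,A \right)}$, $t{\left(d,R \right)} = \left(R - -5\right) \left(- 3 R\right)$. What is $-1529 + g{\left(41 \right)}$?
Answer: $-7146$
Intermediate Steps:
$t{\left(d,R \right)} = - 3 R \left(5 + R\right)$ ($t{\left(d,R \right)} = \left(R + 5\right) \left(- 3 R\right) = \left(5 + R\right) \left(- 3 R\right) = - 3 R \left(5 + R\right)$)
$g{\left(A \right)} = A - 3 A \left(5 + A\right)$
$-1529 + g{\left(41 \right)} = -1529 + 41 \left(-14 - 123\right) = -1529 + 41 \left(-137\right) = -1529 - 5617 = -7146$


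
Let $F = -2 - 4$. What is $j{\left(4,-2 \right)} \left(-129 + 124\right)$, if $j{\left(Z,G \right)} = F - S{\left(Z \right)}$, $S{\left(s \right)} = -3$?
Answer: $15$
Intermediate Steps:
$F = -6$ ($F = -2 - 4 = -6$)
$j{\left(Z,G \right)} = -3$ ($j{\left(Z,G \right)} = -6 - -3 = -6 + 3 = -3$)
$j{\left(4,-2 \right)} \left(-129 + 124\right) = - 3 \left(-129 + 124\right) = \left(-3\right) \left(-5\right) = 15$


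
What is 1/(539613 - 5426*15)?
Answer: 1/458223 ≈ 2.1823e-6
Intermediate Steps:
1/(539613 - 5426*15) = 1/(539613 - 81390) = 1/458223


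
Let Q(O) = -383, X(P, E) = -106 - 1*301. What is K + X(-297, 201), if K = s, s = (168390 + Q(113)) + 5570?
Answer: 173170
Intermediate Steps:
X(P, E) = -407 (X(P, E) = -106 - 301 = -407)
s = 173577 (s = (168390 - 383) + 5570 = 168007 + 5570 = 173577)
K = 173577
K + X(-297, 201) = 173577 - 407 = 173170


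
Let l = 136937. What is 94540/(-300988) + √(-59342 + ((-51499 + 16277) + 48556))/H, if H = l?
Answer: -23635/75247 + 18*I*√142/136937 ≈ -0.3141 + 0.0015664*I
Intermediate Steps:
H = 136937
94540/(-300988) + √(-59342 + ((-51499 + 16277) + 48556))/H = 94540/(-300988) + √(-59342 + ((-51499 + 16277) + 48556))/136937 = 94540*(-1/300988) + √(-59342 + (-35222 + 48556))*(1/136937) = -23635/75247 + √(-59342 + 13334)*(1/136937) = -23635/75247 + √(-46008)*(1/136937) = -23635/75247 + (18*I*√142)*(1/136937) = -23635/75247 + 18*I*√142/136937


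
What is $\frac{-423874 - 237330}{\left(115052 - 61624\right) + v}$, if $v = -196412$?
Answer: $\frac{165301}{35746} \approx 4.6243$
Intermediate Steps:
$\frac{-423874 - 237330}{\left(115052 - 61624\right) + v} = \frac{-423874 - 237330}{\left(115052 - 61624\right) - 196412} = - \frac{661204}{\left(115052 - 61624\right) - 196412} = - \frac{661204}{53428 - 196412} = - \frac{661204}{-142984} = \left(-661204\right) \left(- \frac{1}{142984}\right) = \frac{165301}{35746}$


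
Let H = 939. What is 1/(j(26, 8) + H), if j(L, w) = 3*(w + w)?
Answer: 1/987 ≈ 0.0010132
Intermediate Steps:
j(L, w) = 6*w (j(L, w) = 3*(2*w) = 6*w)
1/(j(26, 8) + H) = 1/(6*8 + 939) = 1/(48 + 939) = 1/987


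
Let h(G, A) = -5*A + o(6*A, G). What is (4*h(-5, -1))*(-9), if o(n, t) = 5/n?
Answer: -150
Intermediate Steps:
h(G, A) = -5*A + 5/(6*A) (h(G, A) = -5*A + 5/((6*A)) = -5*A + 5*(1/(6*A)) = -5*A + 5/(6*A))
(4*h(-5, -1))*(-9) = (4*(-5*(-1) + (5/6)/(-1)))*(-9) = (4*(5 + (5/6)*(-1)))*(-9) = (4*(5 - 5/6))*(-9) = (4*(25/6))*(-9) = (50/3)*(-9) = -150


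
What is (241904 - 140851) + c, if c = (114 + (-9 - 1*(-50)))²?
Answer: 125078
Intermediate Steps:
c = 24025 (c = (114 + (-9 + 50))² = (114 + 41)² = 155² = 24025)
(241904 - 140851) + c = (241904 - 140851) + 24025 = 101053 + 24025 = 125078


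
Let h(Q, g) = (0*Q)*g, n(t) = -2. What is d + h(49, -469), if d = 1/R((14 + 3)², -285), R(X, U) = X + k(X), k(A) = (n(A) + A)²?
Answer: 1/82658 ≈ 1.2098e-5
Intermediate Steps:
k(A) = (-2 + A)²
h(Q, g) = 0 (h(Q, g) = 0*g = 0)
R(X, U) = X + (-2 + X)²
d = 1/82658 (d = 1/((14 + 3)² + (-2 + (14 + 3)²)²) = 1/(17² + (-2 + 17²)²) = 1/(289 + (-2 + 289)²) = 1/(289 + 287²) = 1/(289 + 82369) = 1/82658 ≈ 1.2098e-5)
d + h(49, -469) = 1/82658 + 0 = 1/82658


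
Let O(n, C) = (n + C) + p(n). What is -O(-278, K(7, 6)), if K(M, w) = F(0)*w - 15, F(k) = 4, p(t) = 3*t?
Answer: 1103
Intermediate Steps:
K(M, w) = -15 + 4*w (K(M, w) = 4*w - 15 = -15 + 4*w)
O(n, C) = C + 4*n (O(n, C) = (n + C) + 3*n = (C + n) + 3*n = C + 4*n)
-O(-278, K(7, 6)) = -((-15 + 4*6) + 4*(-278)) = -((-15 + 24) - 1112) = -(9 - 1112) = -1*(-1103) = 1103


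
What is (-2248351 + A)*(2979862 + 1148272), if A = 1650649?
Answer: -2467393948068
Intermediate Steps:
(-2248351 + A)*(2979862 + 1148272) = (-2248351 + 1650649)*(2979862 + 1148272) = -597702*4128134 = -2467393948068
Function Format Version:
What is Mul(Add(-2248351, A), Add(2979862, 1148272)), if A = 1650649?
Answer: -2467393948068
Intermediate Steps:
Mul(Add(-2248351, A), Add(2979862, 1148272)) = Mul(Add(-2248351, 1650649), Add(2979862, 1148272)) = Mul(-597702, 4128134) = -2467393948068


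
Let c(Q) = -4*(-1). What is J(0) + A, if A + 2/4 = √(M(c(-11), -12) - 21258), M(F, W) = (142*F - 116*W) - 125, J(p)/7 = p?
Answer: -½ + I*√19423 ≈ -0.5 + 139.37*I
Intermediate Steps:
J(p) = 7*p
c(Q) = 4
M(F, W) = -125 - 116*W + 142*F (M(F, W) = (-116*W + 142*F) - 125 = -125 - 116*W + 142*F)
A = -½ + I*√19423 (A = -½ + √((-125 - 116*(-12) + 142*4) - 21258) = -½ + √((-125 + 1392 + 568) - 21258) = -½ + √(1835 - 21258) = -½ + √(-19423) = -½ + I*√19423 ≈ -0.5 + 139.37*I)
J(0) + A = 7*0 + (-½ + I*√19423) = 0 + (-½ + I*√19423) = -½ + I*√19423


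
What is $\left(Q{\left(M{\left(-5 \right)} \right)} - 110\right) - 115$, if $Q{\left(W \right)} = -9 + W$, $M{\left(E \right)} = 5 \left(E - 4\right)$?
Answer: $-279$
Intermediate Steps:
$M{\left(E \right)} = -20 + 5 E$ ($M{\left(E \right)} = 5 \left(-4 + E\right) = -20 + 5 E$)
$\left(Q{\left(M{\left(-5 \right)} \right)} - 110\right) - 115 = \left(\left(-9 + \left(-20 + 5 \left(-5\right)\right)\right) - 110\right) - 115 = \left(\left(-9 - 45\right) - 110\right) - 115 = \left(-54 - 110\right) - 115 = -164 - 115 = -279$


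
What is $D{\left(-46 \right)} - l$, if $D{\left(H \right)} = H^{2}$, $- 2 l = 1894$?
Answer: $3063$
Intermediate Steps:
$l = -947$ ($l = \left(- \frac{1}{2}\right) 1894 = -947$)
$D{\left(-46 \right)} - l = \left(-46\right)^{2} - -947 = 2116 + 947 = 3063$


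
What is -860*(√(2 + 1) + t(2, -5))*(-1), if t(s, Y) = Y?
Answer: -4300 + 860*√3 ≈ -2810.4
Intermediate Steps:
-860*(√(2 + 1) + t(2, -5))*(-1) = -860*(√(2 + 1) - 5)*(-1) = -860*(√3 - 5)*(-1) = -860*(-5 + √3)*(-1) = -860*(5 - √3) = -4300 + 860*√3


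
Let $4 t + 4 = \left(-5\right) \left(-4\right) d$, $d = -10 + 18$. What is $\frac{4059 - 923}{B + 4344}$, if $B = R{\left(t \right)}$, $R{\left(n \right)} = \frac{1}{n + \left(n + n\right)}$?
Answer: $\frac{52416}{72607} \approx 0.72191$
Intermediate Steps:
$d = 8$
$t = 39$ ($t = -1 + \frac{\left(-5\right) \left(-4\right) 8}{4} = -1 + \frac{20 \cdot 8}{4} = -1 + \frac{1}{4} \cdot 160 = -1 + 40 = 39$)
$R{\left(n \right)} = \frac{1}{3 n}$ ($R{\left(n \right)} = \frac{1}{n + 2 n} = \frac{1}{3 n}$)
$B = \frac{1}{117}$ ($B = \frac{1}{3 \cdot 39} = \frac{1}{3} \cdot \frac{1}{39} = \frac{1}{117} \approx 0.008547$)
$\frac{4059 - 923}{B + 4344} = \frac{4059 - 923}{\frac{1}{117} + 4344} = \frac{3136}{\frac{508249}{117}} = 3136 \cdot \frac{117}{508249} = \frac{52416}{72607}$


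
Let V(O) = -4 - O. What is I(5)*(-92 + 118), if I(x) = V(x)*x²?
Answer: -5850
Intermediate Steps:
I(x) = x²*(-4 - x) (I(x) = (-4 - x)*x² = x²*(-4 - x))
I(5)*(-92 + 118) = (5²*(-4 - 1*5))*(-92 + 118) = (25*(-4 - 5))*26 = (25*(-9))*26 = -225*26 = -5850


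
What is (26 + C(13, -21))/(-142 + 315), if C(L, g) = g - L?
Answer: -8/173 ≈ -0.046243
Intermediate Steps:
(26 + C(13, -21))/(-142 + 315) = (26 + (-21 - 1*13))/(-142 + 315) = (26 + (-21 - 13))/173 = (26 - 34)*(1/173) = -8*1/173 = -8/173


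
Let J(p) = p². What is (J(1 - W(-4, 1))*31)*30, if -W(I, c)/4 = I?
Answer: 209250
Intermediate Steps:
W(I, c) = -4*I
(J(1 - W(-4, 1))*31)*30 = ((1 - (-4)*(-4))²*31)*30 = ((1 - 1*16)²*31)*30 = ((1 - 16)²*31)*30 = ((-15)²*31)*30 = (225*31)*30 = 6975*30 = 209250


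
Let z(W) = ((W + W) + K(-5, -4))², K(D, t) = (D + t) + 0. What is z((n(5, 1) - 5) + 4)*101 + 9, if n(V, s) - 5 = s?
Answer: 110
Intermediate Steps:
K(D, t) = D + t
n(V, s) = 5 + s
z(W) = (-9 + 2*W)² (z(W) = ((W + W) + (-5 - 4))² = (2*W - 9)² = (-9 + 2*W)²)
z((n(5, 1) - 5) + 4)*101 + 9 = (-9 + 2*(((5 + 1) - 5) + 4))²*101 + 9 = (-9 + 2*((6 - 5) + 4))²*101 + 9 = (-9 + 2*(1 + 4))²*101 + 9 = (-9 + 2*5)²*101 + 9 = (-9 + 10)²*101 + 9 = 1²*101 + 9 = 1*101 + 9 = 101 + 9 = 110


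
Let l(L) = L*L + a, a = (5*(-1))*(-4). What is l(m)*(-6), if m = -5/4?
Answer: -1035/8 ≈ -129.38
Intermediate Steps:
a = 20 (a = -5*(-4) = 20)
m = -5/4 (m = -5*¼ = -5/4 ≈ -1.2500)
l(L) = 20 + L² (l(L) = L*L + 20 = L² + 20 = 20 + L²)
l(m)*(-6) = (20 + (-5/4)²)*(-6) = (20 + 25/16)*(-6) = (345/16)*(-6) = -1035/8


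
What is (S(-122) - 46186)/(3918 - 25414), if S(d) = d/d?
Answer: 46185/21496 ≈ 2.1485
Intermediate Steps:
S(d) = 1
(S(-122) - 46186)/(3918 - 25414) = (1 - 46186)/(3918 - 25414) = -46185/(-21496) = -46185*(-1/21496) = 46185/21496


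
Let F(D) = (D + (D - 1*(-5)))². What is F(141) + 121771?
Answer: 204140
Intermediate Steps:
F(D) = (5 + 2*D)² (F(D) = (D + (D + 5))² = (D + (5 + D))² = (5 + 2*D)²)
F(141) + 121771 = (5 + 2*141)² + 121771 = (5 + 282)² + 121771 = 287² + 121771 = 82369 + 121771 = 204140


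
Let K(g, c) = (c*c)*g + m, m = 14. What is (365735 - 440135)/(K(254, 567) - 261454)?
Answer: -37200/40698383 ≈ -0.00091404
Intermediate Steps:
K(g, c) = 14 + g*c² (K(g, c) = (c*c)*g + 14 = c²*g + 14 = g*c² + 14 = 14 + g*c²)
(365735 - 440135)/(K(254, 567) - 261454) = (365735 - 440135)/((14 + 254*567²) - 261454) = -74400/((14 + 254*321489) - 261454) = -74400/((14 + 81658206) - 261454) = -74400/(81658220 - 261454) = -74400/81396766 = -74400*1/81396766 = -37200/40698383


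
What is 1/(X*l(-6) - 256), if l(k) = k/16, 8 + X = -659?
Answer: -8/47 ≈ -0.17021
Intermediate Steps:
X = -667 (X = -8 - 659 = -667)
l(k) = k/16 (l(k) = k*(1/16) = k/16)
1/(X*l(-6) - 256) = 1/(-667*(-6)/16 - 256) = 1/(-667*(-3/8) - 256) = 1/(2001/8 - 256) = 1/(-47/8) = -8/47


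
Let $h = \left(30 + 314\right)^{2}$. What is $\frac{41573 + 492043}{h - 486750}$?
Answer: $- \frac{266808}{184207} \approx -1.4484$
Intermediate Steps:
$h = 118336$ ($h = 344^{2} = 118336$)
$\frac{41573 + 492043}{h - 486750} = \frac{41573 + 492043}{118336 - 486750} = \frac{533616}{-368414} = 533616 \left(- \frac{1}{368414}\right) = - \frac{266808}{184207}$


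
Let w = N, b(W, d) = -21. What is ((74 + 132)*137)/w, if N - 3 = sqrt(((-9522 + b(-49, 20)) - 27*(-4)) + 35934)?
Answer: -14111/4415 + 155221*sqrt(219)/13245 ≈ 170.23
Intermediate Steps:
N = 3 + 11*sqrt(219) (N = 3 + sqrt(((-9522 - 21) - 27*(-4)) + 35934) = 3 + sqrt((-9543 + 108) + 35934) = 3 + sqrt(-9435 + 35934) = 3 + sqrt(26499) = 3 + 11*sqrt(219) ≈ 165.79)
w = 3 + 11*sqrt(219) ≈ 165.79
((74 + 132)*137)/w = ((74 + 132)*137)/(3 + 11*sqrt(219)) = (206*137)/(3 + 11*sqrt(219)) = 28222/(3 + 11*sqrt(219))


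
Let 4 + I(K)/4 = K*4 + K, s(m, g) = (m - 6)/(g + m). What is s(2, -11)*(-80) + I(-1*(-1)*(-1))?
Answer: -644/9 ≈ -71.556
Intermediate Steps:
s(m, g) = (-6 + m)/(g + m)
I(K) = -16 + 20*K (I(K) = -16 + 4*(K*4 + K) = -16 + 4*(4*K + K) = -16 + 4*(5*K) = -16 + 20*K)
s(2, -11)*(-80) + I(-1*(-1)*(-1)) = ((-6 + 2)/(-11 + 2))*(-80) + (-16 + 20*(-1*(-1)*(-1))) = (-4/(-9))*(-80) + (-16 + 20*(1*(-1))) = -⅑*(-4)*(-80) + (-16 + 20*(-1)) = (4/9)*(-80) + (-16 - 20) = -320/9 - 36 = -644/9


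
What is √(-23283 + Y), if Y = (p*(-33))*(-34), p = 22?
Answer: √1401 ≈ 37.430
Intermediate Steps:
Y = 24684 (Y = (22*(-33))*(-34) = -726*(-34) = 24684)
√(-23283 + Y) = √(-23283 + 24684) = √1401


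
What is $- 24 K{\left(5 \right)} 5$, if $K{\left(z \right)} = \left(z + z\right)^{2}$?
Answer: $-12000$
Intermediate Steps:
$K{\left(z \right)} = 4 z^{2}$ ($K{\left(z \right)} = \left(2 z\right)^{2} = 4 z^{2}$)
$- 24 K{\left(5 \right)} 5 = - 24 \cdot 4 \cdot 5^{2} \cdot 5 = - 24 \cdot 4 \cdot 25 \cdot 5 = \left(-24\right) 100 \cdot 5 = \left(-2400\right) 5 = -12000$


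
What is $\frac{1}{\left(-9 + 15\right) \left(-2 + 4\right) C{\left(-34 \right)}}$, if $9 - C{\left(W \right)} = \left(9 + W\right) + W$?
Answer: $\frac{1}{816} \approx 0.0012255$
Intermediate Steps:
$C{\left(W \right)} = - 2 W$ ($C{\left(W \right)} = 9 - \left(\left(9 + W\right) + W\right) = 9 - \left(9 + 2 W\right) = - 2 W$)
$\frac{1}{\left(-9 + 15\right) \left(-2 + 4\right) C{\left(-34 \right)}} = \frac{1}{\left(-9 + 15\right) \left(-2 + 4\right) \left(\left(-2\right) \left(-34\right)\right)} = \frac{1}{6 \cdot 2 \cdot 68} = \frac{1}{12 \cdot 68} = \frac{1}{816}$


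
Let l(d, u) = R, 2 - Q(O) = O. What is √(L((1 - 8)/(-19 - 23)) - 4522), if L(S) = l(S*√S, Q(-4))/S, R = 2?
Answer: I*√4510 ≈ 67.156*I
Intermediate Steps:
Q(O) = 2 - O
l(d, u) = 2
L(S) = 2/S
√(L((1 - 8)/(-19 - 23)) - 4522) = √(2/(((1 - 8)/(-19 - 23))) - 4522) = √(2/((-7/(-42))) - 4522) = √(2/((-7*(-1/42))) - 4522) = √(2/(⅙) - 4522) = √(2*6 - 4522) = √(12 - 4522) = √(-4510) = I*√4510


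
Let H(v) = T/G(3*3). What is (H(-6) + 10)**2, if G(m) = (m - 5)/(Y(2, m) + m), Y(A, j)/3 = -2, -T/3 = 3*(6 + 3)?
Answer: 41209/16 ≈ 2575.6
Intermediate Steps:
T = -81 (T = -9*(6 + 3) = -9*9 = -3*27 = -81)
Y(A, j) = -6 (Y(A, j) = 3*(-2) = -6)
G(m) = (-5 + m)/(-6 + m) (G(m) = (m - 5)/(-6 + m) = (-5 + m)/(-6 + m))
H(v) = -243/4 (H(v) = -81*(-6 + 3*3)/(-5 + 3*3) = -81*(-6 + 9)/(-5 + 9) = -81/(4/3) = -81/((1/3)*4) = -81/4/3 = -81*3/4 = -243/4)
(H(-6) + 10)**2 = (-243/4 + 10)**2 = (-203/4)**2 = 41209/16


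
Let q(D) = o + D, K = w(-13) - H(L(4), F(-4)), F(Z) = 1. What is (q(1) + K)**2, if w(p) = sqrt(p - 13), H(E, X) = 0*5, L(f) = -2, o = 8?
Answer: (9 + I*sqrt(26))**2 ≈ 55.0 + 91.782*I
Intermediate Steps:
H(E, X) = 0
w(p) = sqrt(-13 + p)
K = I*sqrt(26) (K = sqrt(-13 - 13) - 1*0 = sqrt(-26) + 0 = I*sqrt(26) + 0 = I*sqrt(26) ≈ 5.099*I)
q(D) = 8 + D
(q(1) + K)**2 = ((8 + 1) + I*sqrt(26))**2 = (9 + I*sqrt(26))**2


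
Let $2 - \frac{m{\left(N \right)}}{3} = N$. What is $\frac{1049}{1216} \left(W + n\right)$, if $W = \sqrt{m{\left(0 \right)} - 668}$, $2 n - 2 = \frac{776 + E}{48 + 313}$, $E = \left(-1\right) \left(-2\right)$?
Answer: $\frac{393375}{219488} + \frac{1049 i \sqrt{662}}{1216} \approx 1.7922 + 22.196 i$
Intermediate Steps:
$m{\left(N \right)} = 6 - 3 N$
$E = 2$
$n = \frac{750}{361}$ ($n = 1 + \frac{\left(776 + 2\right) \frac{1}{48 + 313}}{2} = 1 + \frac{778 \cdot \frac{1}{361}}{2} = 1 + \frac{1}{2} \cdot \frac{778}{361} = 1 + \frac{389}{361} = \frac{750}{361} \approx 2.0776$)
$W = i \sqrt{662}$ ($W = \sqrt{\left(6 - 0\right) - 668} = \sqrt{\left(6 + 0\right) - 668} = \sqrt{6 - 668} = \sqrt{-662} = i \sqrt{662} \approx 25.729 i$)
$\frac{1049}{1216} \left(W + n\right) = \frac{1049}{1216} \left(i \sqrt{662} + \frac{750}{361}\right) = 1049 \cdot \frac{1}{1216} \left(\frac{750}{361} + i \sqrt{662}\right) = \frac{1049 \left(\frac{750}{361} + i \sqrt{662}\right)}{1216} = \frac{393375}{219488} + \frac{1049 i \sqrt{662}}{1216}$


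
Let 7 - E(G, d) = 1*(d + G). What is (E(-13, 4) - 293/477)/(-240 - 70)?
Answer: -7339/147870 ≈ -0.049631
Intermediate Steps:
E(G, d) = 7 - G - d (E(G, d) = 7 - (d + G) = 7 - (G + d) = 7 + (-G - d) = 7 - G - d)
(E(-13, 4) - 293/477)/(-240 - 70) = ((7 - 1*(-13) - 1*4) - 293/477)/(-240 - 70) = ((7 + 13 - 4) - 293*1/477)/(-310) = (16 - 293/477)*(-1/310) = (7339/477)*(-1/310) = -7339/147870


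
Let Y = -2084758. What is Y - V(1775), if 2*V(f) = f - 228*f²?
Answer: 714171209/2 ≈ 3.5709e+8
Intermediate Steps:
V(f) = f/2 - 114*f² (V(f) = (f - 228*f²)/2 = f/2 - 114*f²)
Y - V(1775) = -2084758 - 1775*(1 - 228*1775)/2 = -2084758 - 1775*(1 - 404700)/2 = -2084758 - 1775*(-404699)/2 = -2084758 - 1*(-718340725/2) = -2084758 + 718340725/2 = 714171209/2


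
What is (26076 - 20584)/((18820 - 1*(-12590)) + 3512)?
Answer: 2746/17461 ≈ 0.15726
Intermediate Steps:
(26076 - 20584)/((18820 - 1*(-12590)) + 3512) = 5492/((18820 + 12590) + 3512) = 5492/(31410 + 3512) = 5492/34922 = 5492*(1/34922) = 2746/17461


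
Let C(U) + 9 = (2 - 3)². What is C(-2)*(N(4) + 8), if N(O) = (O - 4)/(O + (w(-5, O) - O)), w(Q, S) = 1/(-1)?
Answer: -64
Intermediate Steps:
w(Q, S) = -1
N(O) = 4 - O (N(O) = (O - 4)/(O + (-1 - O)) = (-4 + O)/(-1) = (-4 + O)*(-1) = 4 - O)
C(U) = -8 (C(U) = -9 + (2 - 3)² = -9 + (-1)² = -9 + 1 = -8)
C(-2)*(N(4) + 8) = -8*((4 - 1*4) + 8) = -8*((4 - 4) + 8) = -8*(0 + 8) = -8*8 = -64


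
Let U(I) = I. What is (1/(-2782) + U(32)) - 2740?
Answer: -7533657/2782 ≈ -2708.0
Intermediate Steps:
(1/(-2782) + U(32)) - 2740 = (1/(-2782) + 32) - 2740 = (-1/2782 + 32) - 2740 = 89023/2782 - 2740 = -7533657/2782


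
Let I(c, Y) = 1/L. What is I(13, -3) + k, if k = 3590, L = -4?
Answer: 14359/4 ≈ 3589.8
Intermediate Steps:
I(c, Y) = -¼ (I(c, Y) = 1/(-4) = -¼)
I(13, -3) + k = -¼ + 3590 = 14359/4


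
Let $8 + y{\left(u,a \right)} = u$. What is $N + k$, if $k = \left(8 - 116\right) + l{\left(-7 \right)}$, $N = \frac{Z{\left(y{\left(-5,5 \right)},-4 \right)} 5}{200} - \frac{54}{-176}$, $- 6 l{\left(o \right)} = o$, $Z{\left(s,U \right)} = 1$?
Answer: $- \frac{70291}{660} \approx -106.5$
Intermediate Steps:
$y{\left(u,a \right)} = -8 + u$
$l{\left(o \right)} = - \frac{o}{6}$
$N = \frac{73}{220}$ ($N = \frac{1 \cdot 5}{200} - \frac{54}{-176} = 5 \cdot \frac{1}{200} - - \frac{27}{88} = \frac{1}{40} + \frac{27}{88} = \frac{73}{220} \approx 0.33182$)
$k = - \frac{641}{6}$ ($k = \left(8 - 116\right) - - \frac{7}{6} = -108 + \frac{7}{6} = - \frac{641}{6} \approx -106.83$)
$N + k = \frac{73}{220} - \frac{641}{6} = - \frac{70291}{660}$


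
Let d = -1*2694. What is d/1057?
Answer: -2694/1057 ≈ -2.5487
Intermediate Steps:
d = -2694
d/1057 = -2694/1057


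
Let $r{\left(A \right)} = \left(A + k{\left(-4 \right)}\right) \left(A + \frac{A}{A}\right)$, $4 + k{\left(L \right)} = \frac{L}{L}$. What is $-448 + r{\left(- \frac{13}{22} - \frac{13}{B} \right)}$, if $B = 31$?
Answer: $- \frac{208356407}{465124} \approx -447.96$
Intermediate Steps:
$k{\left(L \right)} = -3$ ($k{\left(L \right)} = -4 + \frac{L}{L} = -4 + 1 = -3$)
$r{\left(A \right)} = \left(1 + A\right) \left(-3 + A\right)$ ($r{\left(A \right)} = \left(A - 3\right) \left(A + \frac{A}{A}\right) = \left(-3 + A\right) \left(A + 1\right) = \left(-3 + A\right) \left(1 + A\right) = \left(1 + A\right) \left(-3 + A\right)$)
$-448 + r{\left(- \frac{13}{22} - \frac{13}{B} \right)} = -448 - \left(3 - \left(- \frac{13}{22} - \frac{13}{31}\right)^{2} + 2 \left(- \frac{13}{22} - \frac{13}{31}\right)\right) = -448 - \left(\frac{334}{341} - \frac{474721}{465124}\right) = -448 + \left(-3 + \frac{474721}{465124} + \frac{689}{341}\right) = -448 + \frac{19145}{465124} = - \frac{208356407}{465124}$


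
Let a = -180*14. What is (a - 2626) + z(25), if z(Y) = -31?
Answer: -5177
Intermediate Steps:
a = -2520
(a - 2626) + z(25) = (-2520 - 2626) - 31 = -5146 - 31 = -5177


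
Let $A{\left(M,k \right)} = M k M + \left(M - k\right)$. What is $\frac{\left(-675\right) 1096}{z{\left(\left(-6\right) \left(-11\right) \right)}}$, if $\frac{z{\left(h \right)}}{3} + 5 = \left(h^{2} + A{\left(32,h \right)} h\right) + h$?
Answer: $- \frac{246600}{4462717} \approx -0.055258$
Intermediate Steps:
$A{\left(M,k \right)} = M - k + k M^{2}$ ($A{\left(M,k \right)} = k M^{2} + \left(M - k\right) = M - k + k M^{2}$)
$z{\left(h \right)} = -15 + 3 h + 3 h^{2} + 3 h \left(32 + 1023 h\right)$ ($z{\left(h \right)} = -15 + 3 \left(\left(h^{2} + \left(32 - h + h 32^{2}\right) h\right) + h\right) = -15 + 3 \left(\left(h^{2} + \left(32 - h + h 1024\right) h\right) + h\right) = -15 + 3 \left(\left(h^{2} + \left(32 - h + 1024 h\right) h\right) + h\right) = -15 + 3 \left(\left(h^{2} + \left(32 + 1023 h\right) h\right) + h\right) = -15 + 3 \left(\left(h^{2} + h \left(32 + 1023 h\right)\right) + h\right) = -15 + 3 \left(h + h^{2} + h \left(32 + 1023 h\right)\right) = -15 + \left(3 h + 3 h^{2} + 3 h \left(32 + 1023 h\right)\right) = -15 + 3 h + 3 h^{2} + 3 h \left(32 + 1023 h\right)$)
$\frac{\left(-675\right) 1096}{z{\left(\left(-6\right) \left(-11\right) \right)}} = \frac{\left(-675\right) 1096}{-15 + 99 \left(\left(-6\right) \left(-11\right)\right) + 3072 \left(\left(-6\right) \left(-11\right)\right)^{2}} = - \frac{739800}{-15 + 99 \cdot 66 + 3072 \cdot 66^{2}} = - \frac{739800}{-15 + 6534 + 3072 \cdot 4356} = - \frac{739800}{-15 + 6534 + 13381632} = - \frac{739800}{13388151} = \left(-739800\right) \frac{1}{13388151} = - \frac{246600}{4462717}$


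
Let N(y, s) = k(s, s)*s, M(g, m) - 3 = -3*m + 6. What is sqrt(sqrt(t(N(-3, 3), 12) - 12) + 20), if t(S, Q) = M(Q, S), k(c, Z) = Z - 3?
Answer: sqrt(20 + I*sqrt(3)) ≈ 4.4763 + 0.19347*I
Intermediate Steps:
k(c, Z) = -3 + Z
M(g, m) = 9 - 3*m (M(g, m) = 3 + (-3*m + 6) = 3 + (6 - 3*m) = 9 - 3*m)
N(y, s) = s*(-3 + s) (N(y, s) = (-3 + s)*s = s*(-3 + s))
t(S, Q) = 9 - 3*S
sqrt(sqrt(t(N(-3, 3), 12) - 12) + 20) = sqrt(sqrt((9 - 9*(-3 + 3)) - 12) + 20) = sqrt(sqrt((9 - 9*0) - 12) + 20) = sqrt(sqrt((9 - 3*0) - 12) + 20) = sqrt(sqrt((9 + 0) - 12) + 20) = sqrt(sqrt(9 - 12) + 20) = sqrt(sqrt(-3) + 20) = sqrt(I*sqrt(3) + 20) = sqrt(20 + I*sqrt(3))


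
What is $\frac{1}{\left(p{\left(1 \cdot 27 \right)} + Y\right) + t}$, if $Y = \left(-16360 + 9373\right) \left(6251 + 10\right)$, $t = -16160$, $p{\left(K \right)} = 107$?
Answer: $- \frac{1}{43761660} \approx -2.2851 \cdot 10^{-8}$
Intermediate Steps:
$Y = -43745607$ ($Y = \left(-6987\right) 6261 = -43745607$)
$\frac{1}{\left(p{\left(1 \cdot 27 \right)} + Y\right) + t} = \frac{1}{\left(107 - 43745607\right) - 16160} = \frac{1}{-43745500 - 16160} = \frac{1}{-43761660} = - \frac{1}{43761660}$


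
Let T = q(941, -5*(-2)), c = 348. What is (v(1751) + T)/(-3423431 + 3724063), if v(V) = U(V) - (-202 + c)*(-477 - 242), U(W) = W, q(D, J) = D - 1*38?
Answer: 26907/75158 ≈ 0.35801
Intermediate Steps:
q(D, J) = -38 + D (q(D, J) = D - 38 = -38 + D)
T = 903 (T = -38 + 941 = 903)
v(V) = 104974 + V (v(V) = V - (-202 + 348)*(-477 - 242) = V - 146*(-719) = V - 1*(-104974) = V + 104974 = 104974 + V)
(v(1751) + T)/(-3423431 + 3724063) = ((104974 + 1751) + 903)/(-3423431 + 3724063) = (106725 + 903)/300632 = 107628*(1/300632) = 26907/75158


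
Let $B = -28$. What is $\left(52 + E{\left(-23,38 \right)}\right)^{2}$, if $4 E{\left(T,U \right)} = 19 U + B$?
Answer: $\frac{203401}{4} \approx 50850.0$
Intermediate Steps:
$E{\left(T,U \right)} = -7 + \frac{19 U}{4}$ ($E{\left(T,U \right)} = \frac{19 U - 28}{4} = \frac{-28 + 19 U}{4} = -7 + \frac{19 U}{4}$)
$\left(52 + E{\left(-23,38 \right)}\right)^{2} = \left(52 + \left(-7 + \frac{19}{4} \cdot 38\right)\right)^{2} = \left(52 + \left(-7 + \frac{361}{2}\right)\right)^{2} = \left(52 + \frac{347}{2}\right)^{2} = \left(\frac{451}{2}\right)^{2} = \frac{203401}{4}$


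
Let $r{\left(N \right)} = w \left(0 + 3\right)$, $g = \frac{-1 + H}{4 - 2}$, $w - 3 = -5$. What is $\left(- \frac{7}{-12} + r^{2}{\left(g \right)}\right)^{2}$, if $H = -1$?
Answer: $\frac{192721}{144} \approx 1338.3$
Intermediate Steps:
$w = -2$ ($w = 3 - 5 = -2$)
$g = -1$ ($g = \frac{-1 - 1}{4 - 2} = - \frac{2}{2} = \left(-2\right) \frac{1}{2} = -1$)
$r{\left(N \right)} = -6$ ($r{\left(N \right)} = - 2 \left(0 + 3\right) = \left(-2\right) 3 = -6$)
$\left(- \frac{7}{-12} + r^{2}{\left(g \right)}\right)^{2} = \left(- \frac{7}{-12} + \left(-6\right)^{2}\right)^{2} = \left(\left(-7\right) \left(- \frac{1}{12}\right) + 36\right)^{2} = \left(\frac{7}{12} + 36\right)^{2} = \left(\frac{439}{12}\right)^{2} = \frac{192721}{144}$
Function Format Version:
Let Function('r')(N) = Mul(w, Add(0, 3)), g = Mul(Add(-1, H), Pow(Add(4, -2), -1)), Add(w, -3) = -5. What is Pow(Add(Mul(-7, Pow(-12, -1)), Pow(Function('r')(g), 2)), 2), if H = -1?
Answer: Rational(192721, 144) ≈ 1338.3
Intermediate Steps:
w = -2 (w = Add(3, -5) = -2)
g = -1 (g = Mul(Add(-1, -1), Pow(Add(4, -2), -1)) = Mul(-2, Pow(2, -1)) = Mul(-2, Rational(1, 2)) = -1)
Function('r')(N) = -6 (Function('r')(N) = Mul(-2, Add(0, 3)) = Mul(-2, 3) = -6)
Pow(Add(Mul(-7, Pow(-12, -1)), Pow(Function('r')(g), 2)), 2) = Pow(Add(Mul(-7, Pow(-12, -1)), Pow(-6, 2)), 2) = Pow(Add(Mul(-7, Rational(-1, 12)), 36), 2) = Pow(Add(Rational(7, 12), 36), 2) = Pow(Rational(439, 12), 2) = Rational(192721, 144)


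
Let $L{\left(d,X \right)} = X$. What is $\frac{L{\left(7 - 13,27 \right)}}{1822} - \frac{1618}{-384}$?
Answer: $\frac{739591}{174912} \approx 4.2284$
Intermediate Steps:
$\frac{L{\left(7 - 13,27 \right)}}{1822} - \frac{1618}{-384} = \frac{27}{1822} - \frac{1618}{-384} = 27 \cdot \frac{1}{1822} - - \frac{809}{192} = \frac{27}{1822} + \frac{809}{192} = \frac{739591}{174912}$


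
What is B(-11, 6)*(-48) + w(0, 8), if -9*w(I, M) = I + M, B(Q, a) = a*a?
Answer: -15560/9 ≈ -1728.9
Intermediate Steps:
B(Q, a) = a²
w(I, M) = -I/9 - M/9 (w(I, M) = -(I + M)/9 = -I/9 - M/9)
B(-11, 6)*(-48) + w(0, 8) = 6²*(-48) + (-⅑*0 - ⅑*8) = 36*(-48) + (0 - 8/9) = -1728 - 8/9 = -15560/9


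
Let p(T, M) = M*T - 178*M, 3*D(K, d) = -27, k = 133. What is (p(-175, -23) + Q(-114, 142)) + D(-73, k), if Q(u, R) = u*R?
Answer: -8078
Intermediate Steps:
Q(u, R) = R*u
D(K, d) = -9 (D(K, d) = (⅓)*(-27) = -9)
p(T, M) = -178*M + M*T
(p(-175, -23) + Q(-114, 142)) + D(-73, k) = (-23*(-178 - 175) + 142*(-114)) - 9 = (-23*(-353) - 16188) - 9 = (8119 - 16188) - 9 = -8069 - 9 = -8078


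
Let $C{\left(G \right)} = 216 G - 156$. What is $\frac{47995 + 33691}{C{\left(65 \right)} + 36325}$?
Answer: $\frac{81686}{50209} \approx 1.6269$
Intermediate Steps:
$C{\left(G \right)} = -156 + 216 G$
$\frac{47995 + 33691}{C{\left(65 \right)} + 36325} = \frac{47995 + 33691}{\left(-156 + 216 \cdot 65\right) + 36325} = \frac{81686}{\left(-156 + 14040\right) + 36325} = \frac{81686}{13884 + 36325} = \frac{81686}{50209}$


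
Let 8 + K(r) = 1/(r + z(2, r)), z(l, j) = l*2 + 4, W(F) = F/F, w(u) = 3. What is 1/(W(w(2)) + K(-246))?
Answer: -238/1667 ≈ -0.14277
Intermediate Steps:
W(F) = 1
z(l, j) = 4 + 2*l (z(l, j) = 2*l + 4 = 4 + 2*l)
K(r) = -8 + 1/(8 + r) (K(r) = -8 + 1/(r + (4 + 2*2)) = -8 + 1/(r + (4 + 4)) = -8 + 1/(r + 8) = -8 + 1/(8 + r))
1/(W(w(2)) + K(-246)) = 1/(1 + (-63 - 8*(-246))/(8 - 246)) = 1/(1 + (-63 + 1968)/(-238)) = 1/(1 - 1/238*1905) = 1/(1 - 1905/238) = 1/(-1667/238) = -238/1667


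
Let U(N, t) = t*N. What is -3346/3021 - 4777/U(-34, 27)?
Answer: 222739/54378 ≈ 4.0961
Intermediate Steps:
U(N, t) = N*t
-3346/3021 - 4777/U(-34, 27) = -3346/3021 - 4777/((-34*27)) = -3346*1/3021 - 4777/(-918) = -3346/3021 - 4777*(-1/918) = -3346/3021 + 281/54 = 222739/54378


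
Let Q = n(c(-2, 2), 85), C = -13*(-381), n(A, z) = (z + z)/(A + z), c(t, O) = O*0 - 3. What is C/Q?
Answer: 203073/85 ≈ 2389.1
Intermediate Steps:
c(t, O) = -3 (c(t, O) = 0 - 3 = -3)
n(A, z) = 2*z/(A + z) (n(A, z) = (2*z)/(A + z) = 2*z/(A + z))
C = 4953
Q = 85/41 (Q = 2*85/(-3 + 85) = 2*85/82 = 2*85*(1/82) = 85/41 ≈ 2.0732)
C/Q = 4953/(85/41) = 4953*(41/85) = 203073/85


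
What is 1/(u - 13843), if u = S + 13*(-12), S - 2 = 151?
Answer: -1/13846 ≈ -7.2223e-5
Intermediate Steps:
S = 153 (S = 2 + 151 = 153)
u = -3 (u = 153 + 13*(-12) = 153 - 156 = -3)
1/(u - 13843) = 1/(-3 - 13843) = 1/(-13846) = -1/13846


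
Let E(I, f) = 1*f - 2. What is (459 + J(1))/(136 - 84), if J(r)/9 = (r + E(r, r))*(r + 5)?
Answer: 459/52 ≈ 8.8269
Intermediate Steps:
E(I, f) = -2 + f (E(I, f) = f - 2 = -2 + f)
J(r) = 9*(-2 + 2*r)*(5 + r) (J(r) = 9*((r + (-2 + r))*(r + 5)) = 9*((-2 + 2*r)*(5 + r)) = 9*(-2 + 2*r)*(5 + r))
(459 + J(1))/(136 - 84) = (459 + (-90 + 18*1² + 72*1))/(136 - 84) = (459 + (-90 + 18*1 + 72))/52 = (459 + (-90 + 18 + 72))*(1/52) = (459 + 0)*(1/52) = 459*(1/52) = 459/52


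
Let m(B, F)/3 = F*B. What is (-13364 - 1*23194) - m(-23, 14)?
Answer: -35592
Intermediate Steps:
m(B, F) = 3*B*F (m(B, F) = 3*(F*B) = 3*(B*F) = 3*B*F)
(-13364 - 1*23194) - m(-23, 14) = (-13364 - 1*23194) - 3*(-23)*14 = (-13364 - 23194) - 1*(-966) = -36558 + 966 = -35592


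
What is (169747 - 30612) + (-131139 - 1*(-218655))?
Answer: 226651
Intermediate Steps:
(169747 - 30612) + (-131139 - 1*(-218655)) = 139135 + (-131139 + 218655) = 139135 + 87516 = 226651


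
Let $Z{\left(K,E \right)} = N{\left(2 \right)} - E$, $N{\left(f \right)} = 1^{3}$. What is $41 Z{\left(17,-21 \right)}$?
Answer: $902$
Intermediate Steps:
$N{\left(f \right)} = 1$
$Z{\left(K,E \right)} = 1 - E$
$41 Z{\left(17,-21 \right)} = 41 \left(1 - -21\right) = 41 \left(1 + 21\right) = 41 \cdot 22 = 902$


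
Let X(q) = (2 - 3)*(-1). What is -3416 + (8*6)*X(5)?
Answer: -3368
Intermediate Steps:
X(q) = 1 (X(q) = -1*(-1) = 1)
-3416 + (8*6)*X(5) = -3416 + (8*6)*1 = -3416 + 48*1 = -3416 + 48 = -3368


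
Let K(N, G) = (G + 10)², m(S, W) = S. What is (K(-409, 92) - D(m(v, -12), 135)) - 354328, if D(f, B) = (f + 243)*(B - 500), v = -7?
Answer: -257784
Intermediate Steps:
K(N, G) = (10 + G)²
D(f, B) = (-500 + B)*(243 + f) (D(f, B) = (243 + f)*(-500 + B) = (-500 + B)*(243 + f))
(K(-409, 92) - D(m(v, -12), 135)) - 354328 = ((10 + 92)² - (-121500 - 500*(-7) + 243*135 + 135*(-7))) - 354328 = (102² - (-121500 + 3500 + 32805 - 945)) - 354328 = (10404 - 1*(-86140)) - 354328 = (10404 + 86140) - 354328 = 96544 - 354328 = -257784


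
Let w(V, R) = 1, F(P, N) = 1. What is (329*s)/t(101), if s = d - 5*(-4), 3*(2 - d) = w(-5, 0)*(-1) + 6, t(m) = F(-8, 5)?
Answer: 20069/3 ≈ 6689.7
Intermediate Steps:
t(m) = 1
d = 1/3 (d = 2 - (1*(-1) + 6)/3 = 2 - (-1 + 6)/3 = 2 - 1/3*5 = 2 - 5/3 = 1/3 ≈ 0.33333)
s = 61/3 (s = 1/3 - 5*(-4) = 1/3 + 20 = 61/3 ≈ 20.333)
(329*s)/t(101) = (329*(61/3))/1 = (20069/3)*1 = 20069/3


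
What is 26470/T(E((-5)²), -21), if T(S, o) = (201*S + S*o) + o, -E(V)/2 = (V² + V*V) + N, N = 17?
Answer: -26470/456141 ≈ -0.058030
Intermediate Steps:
E(V) = -34 - 4*V² (E(V) = -2*((V² + V*V) + 17) = -2*((V² + V²) + 17) = -2*(2*V² + 17) = -2*(17 + 2*V²) = -34 - 4*V²)
T(S, o) = o + 201*S + S*o
26470/T(E((-5)²), -21) = 26470/(-21 + 201*(-34 - 4*((-5)²)²) + (-34 - 4*((-5)²)²)*(-21)) = 26470/(-21 + 201*(-34 - 4*25²) + (-34 - 4*25²)*(-21)) = 26470/(-21 + 201*(-34 - 4*625) + (-34 - 4*625)*(-21)) = 26470/(-21 + 201*(-34 - 2500) + (-34 - 2500)*(-21)) = 26470/(-21 + 201*(-2534) - 2534*(-21)) = 26470/(-21 - 509334 + 53214) = 26470/(-456141) = 26470*(-1/456141) = -26470/456141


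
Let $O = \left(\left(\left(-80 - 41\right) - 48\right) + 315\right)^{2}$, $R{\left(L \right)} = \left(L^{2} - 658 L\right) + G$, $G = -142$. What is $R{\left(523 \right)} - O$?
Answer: $-92063$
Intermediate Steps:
$R{\left(L \right)} = -142 + L^{2} - 658 L$ ($R{\left(L \right)} = \left(L^{2} - 658 L\right) - 142 = -142 + L^{2} - 658 L$)
$O = 21316$ ($O = \left(\left(-121 - 48\right) + 315\right)^{2} = \left(-169 + 315\right)^{2} = 146^{2} = 21316$)
$R{\left(523 \right)} - O = \left(-142 + 523^{2} - 344134\right) - 21316 = \left(-142 + 273529 - 344134\right) - 21316 = -70747 - 21316 = -92063$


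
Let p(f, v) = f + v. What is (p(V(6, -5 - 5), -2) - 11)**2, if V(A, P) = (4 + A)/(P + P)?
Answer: 729/4 ≈ 182.25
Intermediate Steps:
V(A, P) = (4 + A)/(2*P) (V(A, P) = (4 + A)/((2*P)) = (4 + A)*(1/(2*P)) = (4 + A)/(2*P))
(p(V(6, -5 - 5), -2) - 11)**2 = (((4 + 6)/(2*(-5 - 5)) - 2) - 11)**2 = (((1/2)*10/(-10) - 2) - 11)**2 = (((1/2)*(-1/10)*10 - 2) - 11)**2 = ((-1/2 - 2) - 11)**2 = (-5/2 - 11)**2 = (-27/2)**2 = 729/4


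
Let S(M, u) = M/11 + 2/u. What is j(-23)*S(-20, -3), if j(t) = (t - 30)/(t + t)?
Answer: -2173/759 ≈ -2.8630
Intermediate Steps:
j(t) = (-30 + t)/(2*t) (j(t) = (-30 + t)/((2*t)) = (-30 + t)*(1/(2*t)) = (-30 + t)/(2*t))
S(M, u) = 2/u + M/11 (S(M, u) = M*(1/11) + 2/u = M/11 + 2/u = 2/u + M/11)
j(-23)*S(-20, -3) = ((1/2)*(-30 - 23)/(-23))*(2/(-3) + (1/11)*(-20)) = ((1/2)*(-1/23)*(-53))*(2*(-1/3) - 20/11) = 53*(-2/3 - 20/11)/46 = (53/46)*(-82/33) = -2173/759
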